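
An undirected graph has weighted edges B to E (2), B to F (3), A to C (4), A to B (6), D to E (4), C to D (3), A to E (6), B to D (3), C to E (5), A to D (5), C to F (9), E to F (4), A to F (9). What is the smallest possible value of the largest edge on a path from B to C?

Checking several routes:
B - D - E - C: max(3, 4, 5) = 5
B - D - A - C: max(3, 5, 4) = 5
B - E - D - C: max(2, 4, 3) = 4
B - F - E - D - C: max(3, 4, 4, 3) = 4
B - D - C: max(3, 3) = 3
The minimum achievable maximum is 3.

3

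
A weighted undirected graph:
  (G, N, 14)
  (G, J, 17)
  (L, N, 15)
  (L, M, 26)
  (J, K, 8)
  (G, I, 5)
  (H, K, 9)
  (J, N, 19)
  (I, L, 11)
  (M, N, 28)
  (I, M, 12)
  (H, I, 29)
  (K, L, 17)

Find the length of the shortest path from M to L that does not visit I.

26

Comparing a few candidate routes:
M - N - J - K - L: 28 + 19 + 8 + 17 = 72
M - L: 26
M - N - L: 28 + 15 = 43
Best route has total 26.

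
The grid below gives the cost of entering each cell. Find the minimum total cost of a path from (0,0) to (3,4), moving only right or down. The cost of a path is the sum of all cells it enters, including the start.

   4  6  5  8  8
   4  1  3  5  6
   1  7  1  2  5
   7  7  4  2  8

Take r0c0 r1c0 r1c1 r1c2 r2c2 r2c3 r3c3 r3c4 for a total of 4 + 4 + 1 + 3 + 1 + 2 + 2 + 8 = 25.
For comparison, the top-then-right route costs 50.

25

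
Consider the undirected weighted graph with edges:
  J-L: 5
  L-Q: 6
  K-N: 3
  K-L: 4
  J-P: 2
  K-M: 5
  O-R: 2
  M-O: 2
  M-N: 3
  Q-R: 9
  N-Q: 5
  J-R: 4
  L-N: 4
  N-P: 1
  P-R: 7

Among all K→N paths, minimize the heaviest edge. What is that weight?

3

Checking several routes:
K - M - O - R - J - P - N: max(5, 2, 2, 4, 2, 1) = 5
K - N: max(3) = 3
K - M - N: max(5, 3) = 5
K - M - O - R - J - L - N: max(5, 2, 2, 4, 5, 4) = 5
K - L - J - P - N: max(4, 5, 2, 1) = 5
K - L - N: max(4, 4) = 4
The minimum achievable maximum is 3.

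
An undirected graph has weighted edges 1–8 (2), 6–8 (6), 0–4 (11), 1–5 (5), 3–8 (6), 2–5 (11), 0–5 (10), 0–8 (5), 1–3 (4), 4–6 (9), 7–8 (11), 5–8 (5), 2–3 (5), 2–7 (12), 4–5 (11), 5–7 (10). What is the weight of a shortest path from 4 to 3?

20

Comparing a few candidate routes:
4→6→8→1→3: 9 + 6 + 2 + 4 = 21
4→0→8→3: 11 + 5 + 6 = 22
4→0→8→1→3: 11 + 5 + 2 + 4 = 22
4→5→1→3: 11 + 5 + 4 = 20
4→6→8→3: 9 + 6 + 6 = 21
The minimum is 20.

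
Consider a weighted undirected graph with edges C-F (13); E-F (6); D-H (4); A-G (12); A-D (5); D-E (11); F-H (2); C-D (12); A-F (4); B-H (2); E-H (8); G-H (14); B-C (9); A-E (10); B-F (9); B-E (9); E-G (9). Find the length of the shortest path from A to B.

Some routes from A to B:
A - F - H - B: 4 + 2 + 2 = 8
A - D - H - B: 5 + 4 + 2 = 11
A - F - B: 4 + 9 = 13
Best route has total 8.

8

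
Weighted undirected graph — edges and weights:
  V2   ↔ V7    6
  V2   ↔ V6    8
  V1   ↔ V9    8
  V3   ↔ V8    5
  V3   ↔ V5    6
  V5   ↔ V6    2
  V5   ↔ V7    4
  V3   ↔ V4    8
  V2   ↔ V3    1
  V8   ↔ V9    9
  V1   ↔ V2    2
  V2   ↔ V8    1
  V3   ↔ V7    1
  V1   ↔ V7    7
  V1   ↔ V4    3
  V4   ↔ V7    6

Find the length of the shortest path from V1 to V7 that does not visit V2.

7

A few of the V1→V7 routes:
V1-V4-V7: 3 + 6 = 9
V1-V9-V8-V3-V5-V7: 8 + 9 + 5 + 6 + 4 = 32
V1-V7: 7
V1-V4-V3-V5-V7: 3 + 8 + 6 + 4 = 21
V1-V4-V3-V7: 3 + 8 + 1 = 12
V1-V9-V8-V3-V7: 8 + 9 + 5 + 1 = 23
Shortest: 7.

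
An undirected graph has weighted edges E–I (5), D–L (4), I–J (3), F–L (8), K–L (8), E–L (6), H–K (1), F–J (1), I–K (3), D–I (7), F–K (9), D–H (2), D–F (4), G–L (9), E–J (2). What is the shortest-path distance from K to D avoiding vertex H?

Comparing a few candidate routes:
K→I→J→F→D: 3 + 3 + 1 + 4 = 11
K→I→D: 3 + 7 = 10
K→L→D: 8 + 4 = 12
K→I→J→E→L→D: 3 + 3 + 2 + 6 + 4 = 18
K→I→E→J→F→D: 3 + 5 + 2 + 1 + 4 = 15
K→F→D: 9 + 4 = 13
Best route has total 10.

10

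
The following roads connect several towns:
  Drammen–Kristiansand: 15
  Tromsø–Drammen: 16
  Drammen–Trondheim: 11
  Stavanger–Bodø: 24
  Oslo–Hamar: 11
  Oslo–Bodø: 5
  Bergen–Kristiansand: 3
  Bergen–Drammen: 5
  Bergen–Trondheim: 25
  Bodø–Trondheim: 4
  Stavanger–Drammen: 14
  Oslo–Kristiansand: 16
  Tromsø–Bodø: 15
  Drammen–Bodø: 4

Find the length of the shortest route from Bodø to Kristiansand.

12

A few of the Bodø→Kristiansand routes:
Bodø-Oslo-Kristiansand: 5 + 16 = 21
Bodø-Drammen-Kristiansand: 4 + 15 = 19
Bodø-Drammen-Bergen-Kristiansand: 4 + 5 + 3 = 12
Best route has total 12.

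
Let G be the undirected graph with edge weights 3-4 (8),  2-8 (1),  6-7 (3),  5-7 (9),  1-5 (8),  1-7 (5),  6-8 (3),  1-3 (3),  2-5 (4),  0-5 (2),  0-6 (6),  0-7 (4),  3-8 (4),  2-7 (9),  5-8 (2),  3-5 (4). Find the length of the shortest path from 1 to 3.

3

Comparing a few candidate routes:
1 -> 7 -> 0 -> 5 -> 3: 5 + 4 + 2 + 4 = 15
1 -> 5 -> 3: 8 + 4 = 12
1 -> 3: 3
1 -> 7 -> 6 -> 8 -> 3: 5 + 3 + 3 + 4 = 15
1 -> 5 -> 8 -> 3: 8 + 2 + 4 = 14
1 -> 5 -> 2 -> 8 -> 3: 8 + 4 + 1 + 4 = 17
Shortest: 3.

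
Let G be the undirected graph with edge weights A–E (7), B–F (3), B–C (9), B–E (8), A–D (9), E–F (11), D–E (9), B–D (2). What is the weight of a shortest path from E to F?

11

Routes from E to F:
E-D-B-F: 9 + 2 + 3 = 14
E-F: 11
E-A-D-B-F: 7 + 9 + 2 + 3 = 21
E-B-F: 8 + 3 = 11
The minimum is 11.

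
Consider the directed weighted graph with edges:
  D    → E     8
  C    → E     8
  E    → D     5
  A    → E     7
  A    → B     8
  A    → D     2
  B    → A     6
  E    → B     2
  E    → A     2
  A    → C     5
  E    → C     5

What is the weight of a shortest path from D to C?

13

Candidate routes:
D → E → B → A → C: 8 + 2 + 6 + 5 = 21
D → E → C: 8 + 5 = 13
D → E → A → C: 8 + 2 + 5 = 15
The minimum is 13.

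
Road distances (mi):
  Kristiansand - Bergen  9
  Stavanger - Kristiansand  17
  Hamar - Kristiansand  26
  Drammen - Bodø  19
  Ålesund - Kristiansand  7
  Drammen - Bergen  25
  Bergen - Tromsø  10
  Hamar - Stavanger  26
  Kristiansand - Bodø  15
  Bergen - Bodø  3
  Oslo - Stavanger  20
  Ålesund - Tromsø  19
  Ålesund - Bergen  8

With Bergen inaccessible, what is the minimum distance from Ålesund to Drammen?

41

Candidate routes:
Ålesund→Kristiansand→Bodø→Drammen: 7 + 15 + 19 = 41
Shortest: 41 mi.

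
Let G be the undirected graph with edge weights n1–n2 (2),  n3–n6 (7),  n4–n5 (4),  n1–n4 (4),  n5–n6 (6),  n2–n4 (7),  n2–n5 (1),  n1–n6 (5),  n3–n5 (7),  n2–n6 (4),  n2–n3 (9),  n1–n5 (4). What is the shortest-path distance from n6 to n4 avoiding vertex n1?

9

Checking several routes:
n6 - n5 - n4: 6 + 4 = 10
n6 - n2 - n4: 4 + 7 = 11
n6 - n2 - n5 - n4: 4 + 1 + 4 = 9
Best route has total 9.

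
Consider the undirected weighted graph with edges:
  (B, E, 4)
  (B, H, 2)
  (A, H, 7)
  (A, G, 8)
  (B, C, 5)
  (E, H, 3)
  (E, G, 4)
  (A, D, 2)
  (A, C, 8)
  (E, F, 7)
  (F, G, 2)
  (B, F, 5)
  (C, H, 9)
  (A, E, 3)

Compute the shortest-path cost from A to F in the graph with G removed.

10

Comparing a few candidate routes:
A→H→B→F: 7 + 2 + 5 = 14
A→E→F: 3 + 7 = 10
A→E→B→F: 3 + 4 + 5 = 12
A→E→H→B→F: 3 + 3 + 2 + 5 = 13
Shortest: 10.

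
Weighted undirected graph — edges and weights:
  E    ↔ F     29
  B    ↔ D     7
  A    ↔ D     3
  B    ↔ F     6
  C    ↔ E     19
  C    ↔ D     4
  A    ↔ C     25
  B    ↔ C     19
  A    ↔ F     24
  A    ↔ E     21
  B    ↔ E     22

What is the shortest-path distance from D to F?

A few of the D→F routes:
D-C-B-F: 4 + 19 + 6 = 29
D-A-F: 3 + 24 = 27
D-B-F: 7 + 6 = 13
Best route has total 13.

13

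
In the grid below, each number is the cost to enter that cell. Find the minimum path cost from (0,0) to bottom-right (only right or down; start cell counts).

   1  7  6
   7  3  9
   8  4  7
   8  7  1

Best path: (0,0) (0,1) (1,1) (2,1) (2,2) (3,2)
Cost: 1 + 7 + 3 + 4 + 7 + 1 = 23
(Top row then right column would cost 31.)

23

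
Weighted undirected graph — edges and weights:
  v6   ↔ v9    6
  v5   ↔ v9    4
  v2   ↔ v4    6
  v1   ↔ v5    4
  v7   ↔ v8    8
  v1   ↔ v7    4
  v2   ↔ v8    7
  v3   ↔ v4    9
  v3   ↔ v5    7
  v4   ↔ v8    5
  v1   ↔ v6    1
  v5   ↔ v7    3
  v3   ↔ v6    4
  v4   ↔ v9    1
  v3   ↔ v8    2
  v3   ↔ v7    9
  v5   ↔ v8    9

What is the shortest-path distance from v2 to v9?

Checking several routes:
v2 -> v8 -> v3 -> v4 -> v9: 7 + 2 + 9 + 1 = 19
v2 -> v4 -> v9: 6 + 1 = 7
v2 -> v8 -> v3 -> v6 -> v9: 7 + 2 + 4 + 6 = 19
v2 -> v8 -> v4 -> v9: 7 + 5 + 1 = 13
The minimum is 7.

7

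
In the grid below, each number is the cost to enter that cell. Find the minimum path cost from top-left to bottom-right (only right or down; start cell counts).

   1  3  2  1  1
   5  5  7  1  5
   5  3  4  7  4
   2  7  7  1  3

19

Best path: [0,0] → [0,1] → [0,2] → [0,3] → [1,3] → [2,3] → [3,3] → [3,4]
Cost: 1 + 3 + 2 + 1 + 1 + 7 + 1 + 3 = 19
For comparison, the top-then-right route costs 20.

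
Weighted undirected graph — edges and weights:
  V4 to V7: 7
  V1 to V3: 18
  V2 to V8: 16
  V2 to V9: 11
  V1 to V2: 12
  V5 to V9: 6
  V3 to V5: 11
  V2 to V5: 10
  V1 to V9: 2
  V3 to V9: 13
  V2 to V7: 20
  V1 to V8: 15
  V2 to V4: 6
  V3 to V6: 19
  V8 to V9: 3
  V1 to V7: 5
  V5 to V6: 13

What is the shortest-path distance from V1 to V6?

Some routes from V1 to V6:
V1 - V9 - V2 - V5 - V6: 2 + 11 + 10 + 13 = 36
V1 - V2 - V5 - V6: 12 + 10 + 13 = 35
V1 - V9 - V5 - V6: 2 + 6 + 13 = 21
V1 - V9 - V3 - V6: 2 + 13 + 19 = 34
Best route has total 21.

21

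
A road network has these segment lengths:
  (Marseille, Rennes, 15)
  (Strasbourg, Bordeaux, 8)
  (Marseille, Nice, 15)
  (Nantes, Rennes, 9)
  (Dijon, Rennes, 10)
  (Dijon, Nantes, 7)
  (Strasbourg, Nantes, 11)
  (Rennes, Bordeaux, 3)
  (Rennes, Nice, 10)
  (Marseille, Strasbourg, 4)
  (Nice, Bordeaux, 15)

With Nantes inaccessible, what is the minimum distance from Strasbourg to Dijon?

21

Paths from Strasbourg to Dijon avoiding Nantes:
Strasbourg→Bordeaux→Nice→Rennes→Dijon: 8 + 15 + 10 + 10 = 43
Strasbourg→Marseille→Nice→Rennes→Dijon: 4 + 15 + 10 + 10 = 39
Strasbourg→Marseille→Nice→Bordeaux→Rennes→Dijon: 4 + 15 + 15 + 3 + 10 = 47
Strasbourg→Bordeaux→Rennes→Dijon: 8 + 3 + 10 = 21
Strasbourg→Marseille→Rennes→Dijon: 4 + 15 + 10 = 29
Strasbourg→Bordeaux→Nice→Marseille→Rennes→Dijon: 8 + 15 + 15 + 15 + 10 = 63
The minimum is 21.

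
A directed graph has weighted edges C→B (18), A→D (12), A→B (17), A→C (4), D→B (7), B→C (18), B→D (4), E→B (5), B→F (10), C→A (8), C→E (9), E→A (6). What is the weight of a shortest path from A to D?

12

Candidate routes:
A→D: 12
A→B→D: 17 + 4 = 21
A→C→E→B→D: 4 + 9 + 5 + 4 = 22
A→C→B→D: 4 + 18 + 4 = 26
Best route has total 12.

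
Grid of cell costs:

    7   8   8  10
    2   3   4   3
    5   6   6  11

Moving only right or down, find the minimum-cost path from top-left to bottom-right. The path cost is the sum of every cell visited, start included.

30

Best path: (0,0) (1,0) (1,1) (1,2) (1,3) (2,3)
Cost: 7 + 2 + 3 + 4 + 3 + 11 = 30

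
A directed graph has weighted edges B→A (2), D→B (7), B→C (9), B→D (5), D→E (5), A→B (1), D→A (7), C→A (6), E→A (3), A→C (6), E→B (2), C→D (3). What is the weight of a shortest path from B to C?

Some routes from B to C:
B → C: 9
B → D → A → C: 5 + 7 + 6 = 18
B → A → C: 2 + 6 = 8
Best route has total 8.

8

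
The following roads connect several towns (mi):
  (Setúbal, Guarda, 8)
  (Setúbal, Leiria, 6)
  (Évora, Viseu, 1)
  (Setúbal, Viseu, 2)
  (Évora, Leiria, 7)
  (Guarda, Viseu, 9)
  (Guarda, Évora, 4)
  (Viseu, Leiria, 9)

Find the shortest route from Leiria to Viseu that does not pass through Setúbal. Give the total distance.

8

Candidate routes:
Leiria→Viseu: 9
Leiria→Évora→Viseu: 7 + 1 = 8
Leiria→Évora→Guarda→Viseu: 7 + 4 + 9 = 20
Best route has total 8 mi.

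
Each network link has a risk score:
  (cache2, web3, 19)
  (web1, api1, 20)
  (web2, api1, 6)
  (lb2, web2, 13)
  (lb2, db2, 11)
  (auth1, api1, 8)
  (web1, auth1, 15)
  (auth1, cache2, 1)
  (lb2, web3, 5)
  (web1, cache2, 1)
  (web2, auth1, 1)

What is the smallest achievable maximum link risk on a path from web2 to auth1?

Comparing a few candidate routes:
web2 → auth1: max(1) = 1
web2 → lb2 → web3 → cache2 → auth1: max(13, 5, 19, 1) = 19
web2 → api1 → auth1: max(6, 8) = 8
Smallest bottleneck: 1.

1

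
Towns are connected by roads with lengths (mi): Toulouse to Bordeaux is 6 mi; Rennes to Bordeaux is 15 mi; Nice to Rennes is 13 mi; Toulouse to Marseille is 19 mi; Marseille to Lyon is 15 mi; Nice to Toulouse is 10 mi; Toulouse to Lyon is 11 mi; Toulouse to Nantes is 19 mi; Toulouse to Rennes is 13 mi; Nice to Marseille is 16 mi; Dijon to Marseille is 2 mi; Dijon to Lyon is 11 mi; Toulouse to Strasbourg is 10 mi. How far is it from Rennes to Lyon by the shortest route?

24

Checking several routes:
Rennes-Toulouse-Lyon: 13 + 11 = 24
Rennes-Nice-Marseille-Dijon-Lyon: 13 + 16 + 2 + 11 = 42
Rennes-Nice-Toulouse-Lyon: 13 + 10 + 11 = 34
Rennes-Bordeaux-Toulouse-Lyon: 15 + 6 + 11 = 32
The minimum is 24 mi.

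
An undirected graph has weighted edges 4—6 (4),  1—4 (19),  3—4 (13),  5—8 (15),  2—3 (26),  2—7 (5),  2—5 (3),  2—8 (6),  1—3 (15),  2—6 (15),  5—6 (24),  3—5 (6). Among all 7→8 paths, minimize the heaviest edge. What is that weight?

6

A few of the 7→8 routes:
7→2→3→5→8: max(5, 26, 6, 15) = 26
7→2→6→4→1→3→5→8: max(5, 15, 4, 19, 15, 6, 15) = 19
7→2→6→5→8: max(5, 15, 24, 15) = 24
7→2→6→4→3→5→8: max(5, 15, 4, 13, 6, 15) = 15
7→2→5→8: max(5, 3, 15) = 15
7→2→8: max(5, 6) = 6
The minimum achievable maximum is 6.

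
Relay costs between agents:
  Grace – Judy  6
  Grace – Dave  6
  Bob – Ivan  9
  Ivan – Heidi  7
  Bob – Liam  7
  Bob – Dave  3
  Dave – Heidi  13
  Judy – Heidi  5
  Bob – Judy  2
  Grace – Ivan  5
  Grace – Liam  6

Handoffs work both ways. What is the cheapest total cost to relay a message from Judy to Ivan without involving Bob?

Some routes from Judy to Ivan avoiding Bob:
Judy → Heidi → Ivan: 5 + 7 = 12
Judy → Heidi → Dave → Grace → Ivan: 5 + 13 + 6 + 5 = 29
Judy → Grace → Ivan: 6 + 5 = 11
Shortest: 11.

11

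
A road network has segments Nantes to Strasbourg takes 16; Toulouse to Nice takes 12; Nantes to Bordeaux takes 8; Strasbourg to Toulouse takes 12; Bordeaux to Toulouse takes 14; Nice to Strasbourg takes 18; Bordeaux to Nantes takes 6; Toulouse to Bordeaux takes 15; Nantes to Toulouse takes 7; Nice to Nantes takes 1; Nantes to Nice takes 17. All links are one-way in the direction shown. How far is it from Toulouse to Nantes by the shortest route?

Candidate routes:
Toulouse→Bordeaux→Nantes: 15 + 6 = 21
Toulouse→Nice→Nantes: 12 + 1 = 13
Best route has total 13.

13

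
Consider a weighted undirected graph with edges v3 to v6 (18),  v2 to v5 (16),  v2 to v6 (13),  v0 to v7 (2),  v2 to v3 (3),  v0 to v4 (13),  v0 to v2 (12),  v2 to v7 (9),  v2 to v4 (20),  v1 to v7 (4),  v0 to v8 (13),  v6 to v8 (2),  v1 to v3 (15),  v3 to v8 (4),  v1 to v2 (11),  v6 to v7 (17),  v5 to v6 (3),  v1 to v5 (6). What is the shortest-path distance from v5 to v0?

A few of the v5→v0 routes:
v5 - v6 - v7 - v0: 3 + 17 + 2 = 22
v5 - v1 - v7 - v0: 6 + 4 + 2 = 12
v5 - v6 - v8 - v0: 3 + 2 + 13 = 18
Best route has total 12.

12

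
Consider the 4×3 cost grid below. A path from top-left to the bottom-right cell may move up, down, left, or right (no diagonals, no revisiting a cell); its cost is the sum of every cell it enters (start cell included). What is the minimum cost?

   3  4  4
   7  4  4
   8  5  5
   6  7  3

23

Cheapest: (0,0)→(0,1)→(0,2)→(1,2)→(2,2)→(3,2)
  3 + 4 + 4 + 4 + 5 + 3 = 23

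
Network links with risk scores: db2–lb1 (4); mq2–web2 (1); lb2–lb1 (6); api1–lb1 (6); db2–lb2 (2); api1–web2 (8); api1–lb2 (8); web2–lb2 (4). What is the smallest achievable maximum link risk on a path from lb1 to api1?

6

Some routes from lb1 to api1:
lb1-db2-lb2-web2-api1: max(4, 2, 4, 8) = 8
lb1-db2-lb2-api1: max(4, 2, 8) = 8
lb1-api1: max(6) = 6
Smallest bottleneck: 6.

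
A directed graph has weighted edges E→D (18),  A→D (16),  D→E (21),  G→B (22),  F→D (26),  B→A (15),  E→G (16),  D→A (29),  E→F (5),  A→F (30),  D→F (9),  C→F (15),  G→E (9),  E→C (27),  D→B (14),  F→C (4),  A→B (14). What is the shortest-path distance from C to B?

55

Candidate routes:
C -> F -> D -> B: 15 + 26 + 14 = 55
C -> F -> D -> A -> B: 15 + 26 + 29 + 14 = 84
C -> F -> D -> E -> G -> B: 15 + 26 + 21 + 16 + 22 = 100
The minimum is 55.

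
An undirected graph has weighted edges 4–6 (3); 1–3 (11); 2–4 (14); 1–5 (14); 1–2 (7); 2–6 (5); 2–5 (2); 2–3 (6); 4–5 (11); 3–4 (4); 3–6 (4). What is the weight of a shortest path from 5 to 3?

Checking several routes:
5 → 4 → 6 → 3: 11 + 3 + 4 = 18
5 → 2 → 3: 2 + 6 = 8
5 → 4 → 3: 11 + 4 = 15
5 → 2 → 6 → 4 → 3: 2 + 5 + 3 + 4 = 14
5 → 2 → 6 → 3: 2 + 5 + 4 = 11
Shortest: 8.

8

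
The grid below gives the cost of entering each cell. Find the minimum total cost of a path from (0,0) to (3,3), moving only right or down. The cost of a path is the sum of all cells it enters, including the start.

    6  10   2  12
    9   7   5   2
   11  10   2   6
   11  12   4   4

33

Best path: (0,0) (0,1) (0,2) (1,2) (2,2) (3,2) (3,3)
Cost: 6 + 10 + 2 + 5 + 2 + 4 + 4 = 33
(Top row then right column would cost 42.)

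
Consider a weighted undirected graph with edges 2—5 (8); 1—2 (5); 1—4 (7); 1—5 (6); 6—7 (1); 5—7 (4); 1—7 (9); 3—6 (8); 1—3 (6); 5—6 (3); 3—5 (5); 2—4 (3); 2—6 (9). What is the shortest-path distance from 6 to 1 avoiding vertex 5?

10

Paths from 6 to 1 avoiding 5:
6 - 3 - 1: 8 + 6 = 14
6 - 7 - 1: 1 + 9 = 10
6 - 2 - 1: 9 + 5 = 14
6 - 2 - 4 - 1: 9 + 3 + 7 = 19
The minimum is 10.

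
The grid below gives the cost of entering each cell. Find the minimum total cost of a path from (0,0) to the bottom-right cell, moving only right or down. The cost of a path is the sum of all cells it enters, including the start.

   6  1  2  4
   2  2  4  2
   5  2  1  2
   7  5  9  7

One optimal route is [0,0]→[0,1]→[1,1]→[2,1]→[2,2]→[2,3]→[3,3].
Its cost is 6 + 1 + 2 + 2 + 1 + 2 + 7 = 21.
(Top row then right column would cost 24.)

21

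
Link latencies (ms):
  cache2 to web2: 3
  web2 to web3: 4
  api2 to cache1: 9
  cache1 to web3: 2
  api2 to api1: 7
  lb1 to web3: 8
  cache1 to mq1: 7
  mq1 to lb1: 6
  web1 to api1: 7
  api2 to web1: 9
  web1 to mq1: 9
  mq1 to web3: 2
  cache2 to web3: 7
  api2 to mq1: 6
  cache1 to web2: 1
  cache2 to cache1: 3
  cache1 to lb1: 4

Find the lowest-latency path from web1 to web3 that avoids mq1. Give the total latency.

Checking several routes:
web1-api2-cache1-cache2-web3: 9 + 9 + 3 + 7 = 28
web1-api2-cache1-web2-web3: 9 + 9 + 1 + 4 = 23
web1-api2-cache1-cache2-web2-web3: 9 + 9 + 3 + 3 + 4 = 28
web1-api2-cache1-web3: 9 + 9 + 2 = 20
web1-api1-api2-cache1-web3: 7 + 7 + 9 + 2 = 25
Best route has total 20 ms.

20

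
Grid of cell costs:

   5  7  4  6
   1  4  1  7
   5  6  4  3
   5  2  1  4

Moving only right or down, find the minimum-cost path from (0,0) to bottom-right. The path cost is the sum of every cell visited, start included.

Best path: (0,0) → (1,0) → (1,1) → (1,2) → (2,2) → (3,2) → (3,3)
Cost: 5 + 1 + 4 + 1 + 4 + 1 + 4 = 20

20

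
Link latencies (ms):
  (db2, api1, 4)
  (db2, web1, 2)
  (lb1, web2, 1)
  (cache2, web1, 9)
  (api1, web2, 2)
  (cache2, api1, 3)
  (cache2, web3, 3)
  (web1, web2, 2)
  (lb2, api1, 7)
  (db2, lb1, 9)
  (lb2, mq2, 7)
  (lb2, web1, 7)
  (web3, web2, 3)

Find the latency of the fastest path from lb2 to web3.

Some routes from lb2 to web3:
lb2-api1-cache2-web3: 7 + 3 + 3 = 13
lb2-api1-web2-web3: 7 + 2 + 3 = 12
lb2-api1-db2-web1-web2-web3: 7 + 4 + 2 + 2 + 3 = 18
lb2-web1-web2-api1-cache2-web3: 7 + 2 + 2 + 3 + 3 = 17
lb2-web1-web2-web3: 7 + 2 + 3 = 12
Shortest: 12 ms.

12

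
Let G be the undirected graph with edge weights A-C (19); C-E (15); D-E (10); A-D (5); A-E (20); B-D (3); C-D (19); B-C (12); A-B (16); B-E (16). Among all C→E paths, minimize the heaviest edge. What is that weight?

Some routes from C to E:
C -> B -> D -> E: max(12, 3, 10) = 12
C -> A -> D -> B -> E: max(19, 5, 3, 16) = 19
C -> B -> E: max(12, 16) = 16
C -> A -> D -> E: max(19, 5, 10) = 19
C -> B -> A -> D -> E: max(12, 16, 5, 10) = 16
C -> E: max(15) = 15
The minimum achievable maximum is 12.

12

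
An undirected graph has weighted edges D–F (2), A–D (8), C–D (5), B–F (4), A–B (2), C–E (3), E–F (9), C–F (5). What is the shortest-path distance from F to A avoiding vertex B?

10

Routes from F to A avoiding B:
F - D - A: 2 + 8 = 10
F - E - C - D - A: 9 + 3 + 5 + 8 = 25
F - C - D - A: 5 + 5 + 8 = 18
The minimum is 10.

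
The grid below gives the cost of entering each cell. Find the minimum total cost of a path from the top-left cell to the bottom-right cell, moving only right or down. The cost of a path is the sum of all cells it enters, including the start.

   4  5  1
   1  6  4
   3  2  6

16

Cheapest: r0c0→r1c0→r2c0→r2c1→r2c2
  4 + 1 + 3 + 2 + 6 = 16
For comparison, the top-then-right route costs 20.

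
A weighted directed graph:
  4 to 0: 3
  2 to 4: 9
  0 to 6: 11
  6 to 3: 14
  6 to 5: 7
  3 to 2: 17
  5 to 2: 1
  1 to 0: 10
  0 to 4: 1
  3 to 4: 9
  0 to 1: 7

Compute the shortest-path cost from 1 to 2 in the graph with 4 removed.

Paths from 1 to 2 avoiding 4:
1 → 0 → 6 → 3 → 2: 10 + 11 + 14 + 17 = 52
1 → 0 → 6 → 5 → 2: 10 + 11 + 7 + 1 = 29
Best route has total 29.

29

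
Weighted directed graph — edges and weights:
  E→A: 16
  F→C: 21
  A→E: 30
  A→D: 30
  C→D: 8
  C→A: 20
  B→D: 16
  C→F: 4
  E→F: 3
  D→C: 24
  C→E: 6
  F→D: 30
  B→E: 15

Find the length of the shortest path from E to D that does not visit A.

32

Paths from E to D avoiding A:
E -> F -> D: 3 + 30 = 33
E -> F -> C -> D: 3 + 21 + 8 = 32
Shortest: 32.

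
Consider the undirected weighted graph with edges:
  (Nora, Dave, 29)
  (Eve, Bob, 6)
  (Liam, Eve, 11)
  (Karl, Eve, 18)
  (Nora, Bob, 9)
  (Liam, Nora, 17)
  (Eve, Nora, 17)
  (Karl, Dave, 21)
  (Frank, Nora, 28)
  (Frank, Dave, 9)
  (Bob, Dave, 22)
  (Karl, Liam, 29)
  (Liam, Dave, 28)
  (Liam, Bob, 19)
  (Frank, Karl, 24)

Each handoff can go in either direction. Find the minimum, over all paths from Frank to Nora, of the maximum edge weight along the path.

21

Checking several routes:
Frank-Dave-Karl-Eve-Bob-Liam-Nora: max(9, 21, 18, 6, 19, 17) = 21
Frank-Dave-Karl-Eve-Bob-Nora: max(9, 21, 18, 6, 9) = 21
Frank-Dave-Karl-Eve-Liam-Bob-Nora: max(9, 21, 18, 11, 19, 9) = 21
Frank-Dave-Karl-Eve-Liam-Nora: max(9, 21, 18, 11, 17) = 21
The minimum achievable maximum is 21.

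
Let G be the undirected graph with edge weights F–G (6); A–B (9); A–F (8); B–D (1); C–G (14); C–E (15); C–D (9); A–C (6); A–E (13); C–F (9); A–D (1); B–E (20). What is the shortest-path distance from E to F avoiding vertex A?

24

Paths from E to F avoiding A:
E-C-F: 15 + 9 = 24
E-B-D-C-F: 20 + 1 + 9 + 9 = 39
E-B-D-C-G-F: 20 + 1 + 9 + 14 + 6 = 50
E-C-G-F: 15 + 14 + 6 = 35
The minimum is 24.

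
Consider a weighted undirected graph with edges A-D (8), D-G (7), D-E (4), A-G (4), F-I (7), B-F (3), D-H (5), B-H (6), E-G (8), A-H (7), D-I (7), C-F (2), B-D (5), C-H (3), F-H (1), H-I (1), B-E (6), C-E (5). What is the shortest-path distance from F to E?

Checking several routes:
F - C - E: 2 + 5 = 7
F - B - E: 3 + 6 = 9
F - H - C - E: 1 + 3 + 5 = 9
F - B - D - E: 3 + 5 + 4 = 12
F - H - D - E: 1 + 5 + 4 = 10
Best route has total 7.

7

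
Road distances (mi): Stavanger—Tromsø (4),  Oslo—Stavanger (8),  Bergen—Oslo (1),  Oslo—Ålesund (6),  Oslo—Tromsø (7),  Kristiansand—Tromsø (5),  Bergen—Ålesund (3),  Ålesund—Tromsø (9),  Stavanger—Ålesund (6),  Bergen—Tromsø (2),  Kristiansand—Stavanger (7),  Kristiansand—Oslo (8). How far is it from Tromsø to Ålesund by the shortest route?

Checking several routes:
Tromsø - Stavanger - Ålesund: 4 + 6 = 10
Tromsø - Ålesund: 9
Tromsø - Bergen - Oslo - Ålesund: 2 + 1 + 6 = 9
Tromsø - Bergen - Ålesund: 2 + 3 = 5
Tromsø - Oslo - Bergen - Ålesund: 7 + 1 + 3 = 11
Shortest: 5 mi.

5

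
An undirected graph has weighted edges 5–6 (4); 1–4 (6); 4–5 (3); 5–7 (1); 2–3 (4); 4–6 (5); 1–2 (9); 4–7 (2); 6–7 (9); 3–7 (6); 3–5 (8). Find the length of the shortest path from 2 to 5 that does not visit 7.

Routes from 2 to 5 avoiding 7:
2-1-4-6-5: 9 + 6 + 5 + 4 = 24
2-1-4-5: 9 + 6 + 3 = 18
2-3-5: 4 + 8 = 12
Shortest: 12.

12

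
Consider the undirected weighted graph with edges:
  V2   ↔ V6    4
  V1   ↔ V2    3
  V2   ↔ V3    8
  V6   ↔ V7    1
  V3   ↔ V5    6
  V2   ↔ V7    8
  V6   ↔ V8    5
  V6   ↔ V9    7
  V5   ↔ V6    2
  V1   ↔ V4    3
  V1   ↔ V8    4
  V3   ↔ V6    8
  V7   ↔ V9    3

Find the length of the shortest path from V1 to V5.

9

Checking several routes:
V1→V2→V3→V6→V5: 3 + 8 + 8 + 2 = 21
V1→V2→V6→V5: 3 + 4 + 2 = 9
V1→V2→V3→V5: 3 + 8 + 6 = 17
V1→V2→V7→V6→V5: 3 + 8 + 1 + 2 = 14
V1→V8→V6→V5: 4 + 5 + 2 = 11
The minimum is 9.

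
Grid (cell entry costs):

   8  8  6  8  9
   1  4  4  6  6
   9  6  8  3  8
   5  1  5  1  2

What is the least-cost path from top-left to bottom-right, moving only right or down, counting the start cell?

28

Path (0,0)→(1,0)→(1,1)→(2,1)→(3,1)→(3,2)→(3,3)→(3,4): 8 + 1 + 4 + 6 + 1 + 5 + 1 + 2 = 28.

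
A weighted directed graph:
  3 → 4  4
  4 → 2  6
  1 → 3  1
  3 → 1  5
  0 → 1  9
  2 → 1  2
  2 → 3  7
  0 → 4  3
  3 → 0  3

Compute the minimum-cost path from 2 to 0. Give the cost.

Candidate routes:
2→1→3→0: 2 + 1 + 3 = 6
2→3→0: 7 + 3 = 10
Best route has total 6.

6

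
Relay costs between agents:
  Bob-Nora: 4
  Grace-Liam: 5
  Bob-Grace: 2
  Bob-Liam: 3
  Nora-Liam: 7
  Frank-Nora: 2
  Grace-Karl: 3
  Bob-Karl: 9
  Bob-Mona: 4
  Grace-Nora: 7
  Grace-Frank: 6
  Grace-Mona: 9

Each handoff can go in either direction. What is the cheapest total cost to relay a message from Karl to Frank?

A few of the Karl→Frank routes:
Karl → Grace → Nora → Frank: 3 + 7 + 2 = 12
Karl → Grace → Liam → Bob → Nora → Frank: 3 + 5 + 3 + 4 + 2 = 17
Karl → Grace → Frank: 3 + 6 = 9
Karl → Bob → Nora → Frank: 9 + 4 + 2 = 15
Karl → Grace → Bob → Nora → Frank: 3 + 2 + 4 + 2 = 11
The minimum is 9.

9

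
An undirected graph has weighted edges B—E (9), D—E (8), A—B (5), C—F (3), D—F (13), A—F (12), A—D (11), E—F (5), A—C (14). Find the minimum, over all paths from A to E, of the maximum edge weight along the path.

Checking several routes:
A-D-F-E: max(11, 13, 5) = 13
A-D-E: max(11, 8) = 11
A-C-F-D-E: max(14, 3, 13, 8) = 14
A-F-D-E: max(12, 13, 8) = 13
A-F-E: max(12, 5) = 12
A-B-E: max(5, 9) = 9
Smallest bottleneck: 9.

9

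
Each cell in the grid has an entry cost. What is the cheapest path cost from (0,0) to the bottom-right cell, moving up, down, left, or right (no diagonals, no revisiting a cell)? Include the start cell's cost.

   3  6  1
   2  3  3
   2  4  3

Best path: (0,0) (1,0) (1,1) (1,2) (2,2)
Cost: 3 + 2 + 3 + 3 + 3 = 14

14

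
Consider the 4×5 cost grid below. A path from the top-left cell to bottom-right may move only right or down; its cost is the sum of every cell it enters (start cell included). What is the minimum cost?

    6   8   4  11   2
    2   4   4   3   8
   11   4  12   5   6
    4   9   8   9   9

Best path: [0,0] -> [1,0] -> [1,1] -> [1,2] -> [1,3] -> [2,3] -> [2,4] -> [3,4]
Cost: 6 + 2 + 4 + 4 + 3 + 5 + 6 + 9 = 39
For comparison, the top-then-right route costs 54.

39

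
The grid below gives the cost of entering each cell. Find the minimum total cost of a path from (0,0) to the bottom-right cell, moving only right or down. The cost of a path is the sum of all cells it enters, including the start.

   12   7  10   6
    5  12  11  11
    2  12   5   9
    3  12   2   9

Best path: [0,0]→[1,0]→[2,0]→[3,0]→[3,1]→[3,2]→[3,3]
Cost: 12 + 5 + 2 + 3 + 12 + 2 + 9 = 45
(Top row then right column would cost 64.)

45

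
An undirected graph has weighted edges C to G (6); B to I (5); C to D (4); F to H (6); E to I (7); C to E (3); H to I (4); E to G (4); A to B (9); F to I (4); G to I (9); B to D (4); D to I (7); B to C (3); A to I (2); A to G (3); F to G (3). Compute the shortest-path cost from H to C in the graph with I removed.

15

Comparing a few candidate routes:
H - F - G - C: 6 + 3 + 6 = 15
H - F - G - A - B - C: 6 + 3 + 3 + 9 + 3 = 24
H - F - G - E - C: 6 + 3 + 4 + 3 = 16
The minimum is 15.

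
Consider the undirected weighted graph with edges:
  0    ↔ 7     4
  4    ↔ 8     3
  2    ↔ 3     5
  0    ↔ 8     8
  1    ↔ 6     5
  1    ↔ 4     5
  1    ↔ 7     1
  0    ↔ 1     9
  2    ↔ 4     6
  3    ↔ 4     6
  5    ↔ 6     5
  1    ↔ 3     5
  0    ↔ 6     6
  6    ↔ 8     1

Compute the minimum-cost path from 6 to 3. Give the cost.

10

Some routes from 6 to 3:
6 -> 1 -> 3: 5 + 5 = 10
6 -> 8 -> 4 -> 3: 1 + 3 + 6 = 10
6 -> 8 -> 4 -> 1 -> 3: 1 + 3 + 5 + 5 = 14
6 -> 8 -> 4 -> 2 -> 3: 1 + 3 + 6 + 5 = 15
Best route has total 10.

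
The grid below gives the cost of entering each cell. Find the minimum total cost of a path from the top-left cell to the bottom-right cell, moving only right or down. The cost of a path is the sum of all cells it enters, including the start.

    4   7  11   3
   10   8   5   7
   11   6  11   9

40

Take r0c0→r0c1→r1c1→r1c2→r1c3→r2c3 for a total of 4 + 7 + 8 + 5 + 7 + 9 = 40.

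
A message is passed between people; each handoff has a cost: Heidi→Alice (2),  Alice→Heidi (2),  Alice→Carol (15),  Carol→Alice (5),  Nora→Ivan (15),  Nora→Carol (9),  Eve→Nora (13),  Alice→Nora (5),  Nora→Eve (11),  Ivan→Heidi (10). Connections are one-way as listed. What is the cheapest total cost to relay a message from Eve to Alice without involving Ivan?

Paths from Eve to Alice avoiding Ivan:
Eve → Nora → Carol → Alice: 13 + 9 + 5 = 27
Best route has total 27.

27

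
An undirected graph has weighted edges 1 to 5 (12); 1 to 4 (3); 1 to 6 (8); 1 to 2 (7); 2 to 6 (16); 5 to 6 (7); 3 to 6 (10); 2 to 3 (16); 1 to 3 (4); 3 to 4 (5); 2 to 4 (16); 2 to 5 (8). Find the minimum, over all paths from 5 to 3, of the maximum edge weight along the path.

Checking several routes:
5-6-1-3: max(7, 8, 4) = 8
5-2-1-6-3: max(8, 7, 8, 10) = 10
5-6-3: max(7, 10) = 10
5-6-1-4-3: max(7, 8, 3, 5) = 8
5-2-1-3: max(8, 7, 4) = 8
5-2-1-4-3: max(8, 7, 3, 5) = 8
Smallest bottleneck: 8.

8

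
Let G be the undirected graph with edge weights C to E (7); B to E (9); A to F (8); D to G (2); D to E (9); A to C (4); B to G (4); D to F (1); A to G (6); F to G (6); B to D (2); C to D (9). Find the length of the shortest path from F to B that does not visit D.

Paths from F to B avoiding D:
F → G → A → C → E → B: 6 + 6 + 4 + 7 + 9 = 32
F → G → B: 6 + 4 = 10
F → A → G → B: 8 + 6 + 4 = 18
F → A → C → E → B: 8 + 4 + 7 + 9 = 28
The minimum is 10.

10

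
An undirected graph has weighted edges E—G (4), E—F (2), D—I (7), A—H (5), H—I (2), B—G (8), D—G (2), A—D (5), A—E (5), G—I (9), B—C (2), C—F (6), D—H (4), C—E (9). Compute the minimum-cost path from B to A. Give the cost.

15

Comparing a few candidate routes:
B → G → D → A: 8 + 2 + 5 = 15
B → C → F → E → G → D → A: 2 + 6 + 2 + 4 + 2 + 5 = 21
B → G → E → A: 8 + 4 + 5 = 17
B → C → E → A: 2 + 9 + 5 = 16
B → C → F → E → A: 2 + 6 + 2 + 5 = 15
B → G → D → H → A: 8 + 2 + 4 + 5 = 19
Shortest: 15.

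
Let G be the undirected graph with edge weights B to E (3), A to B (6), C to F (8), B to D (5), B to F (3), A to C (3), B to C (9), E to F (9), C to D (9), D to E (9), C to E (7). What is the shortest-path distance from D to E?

A few of the D→E routes:
D - E: 9
D - B - E: 5 + 3 = 8
D - C - E: 9 + 7 = 16
Best route has total 8.

8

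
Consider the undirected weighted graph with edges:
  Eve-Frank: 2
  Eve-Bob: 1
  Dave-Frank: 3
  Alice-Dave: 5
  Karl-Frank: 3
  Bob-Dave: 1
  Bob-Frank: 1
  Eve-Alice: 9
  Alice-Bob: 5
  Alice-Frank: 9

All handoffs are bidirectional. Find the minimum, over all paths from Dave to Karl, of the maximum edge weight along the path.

3

Comparing a few candidate routes:
Dave-Bob-Frank-Karl: max(1, 1, 3) = 3
Dave-Frank-Karl: max(3, 3) = 3
Dave-Bob-Eve-Frank-Karl: max(1, 1, 2, 3) = 3
Best route has worst link 3.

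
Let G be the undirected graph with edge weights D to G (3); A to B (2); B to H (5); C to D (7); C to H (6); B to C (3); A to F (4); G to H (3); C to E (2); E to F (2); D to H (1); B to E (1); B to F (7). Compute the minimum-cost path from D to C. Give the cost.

Some routes from D to C:
D -> H -> C: 1 + 6 = 7
D -> H -> B -> E -> C: 1 + 5 + 1 + 2 = 9
D -> C: 7
The minimum is 7.

7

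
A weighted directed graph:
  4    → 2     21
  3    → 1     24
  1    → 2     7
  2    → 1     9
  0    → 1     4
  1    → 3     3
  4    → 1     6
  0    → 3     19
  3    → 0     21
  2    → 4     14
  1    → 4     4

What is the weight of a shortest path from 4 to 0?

Paths from 4 to 0:
4 - 1 - 3 - 0: 6 + 3 + 21 = 30
4 - 2 - 1 - 3 - 0: 21 + 9 + 3 + 21 = 54
Best route has total 30.

30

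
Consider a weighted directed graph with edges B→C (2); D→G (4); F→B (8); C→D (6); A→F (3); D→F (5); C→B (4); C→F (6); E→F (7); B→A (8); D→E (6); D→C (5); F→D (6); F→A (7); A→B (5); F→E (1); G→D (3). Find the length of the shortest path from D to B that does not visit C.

13

Routes from D to B avoiding C:
D -> F -> B: 5 + 8 = 13
D -> E -> F -> B: 6 + 7 + 8 = 21
D -> E -> F -> A -> B: 6 + 7 + 7 + 5 = 25
D -> F -> A -> B: 5 + 7 + 5 = 17
Best route has total 13.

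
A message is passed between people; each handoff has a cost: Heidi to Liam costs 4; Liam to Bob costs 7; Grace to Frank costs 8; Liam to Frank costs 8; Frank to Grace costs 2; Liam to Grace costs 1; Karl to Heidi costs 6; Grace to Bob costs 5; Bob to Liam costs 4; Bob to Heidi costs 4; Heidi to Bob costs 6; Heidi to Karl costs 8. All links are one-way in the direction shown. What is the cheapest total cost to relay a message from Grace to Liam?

9

Paths from Grace to Liam:
Grace -> Bob -> Liam: 5 + 4 = 9
Grace -> Bob -> Heidi -> Liam: 5 + 4 + 4 = 13
Best route has total 9.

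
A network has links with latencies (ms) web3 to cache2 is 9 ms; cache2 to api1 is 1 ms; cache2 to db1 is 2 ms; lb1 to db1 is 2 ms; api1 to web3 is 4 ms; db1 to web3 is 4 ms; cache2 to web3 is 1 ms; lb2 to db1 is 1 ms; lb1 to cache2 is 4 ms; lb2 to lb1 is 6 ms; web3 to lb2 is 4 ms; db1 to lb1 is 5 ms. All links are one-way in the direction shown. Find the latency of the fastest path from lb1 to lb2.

A few of the lb1→lb2 routes:
lb1→db1→web3→lb2: 2 + 4 + 4 = 10
lb1→cache2→api1→web3→lb2: 4 + 1 + 4 + 4 = 13
lb1→cache2→web3→lb2: 4 + 1 + 4 = 9
Best route has total 9 ms.

9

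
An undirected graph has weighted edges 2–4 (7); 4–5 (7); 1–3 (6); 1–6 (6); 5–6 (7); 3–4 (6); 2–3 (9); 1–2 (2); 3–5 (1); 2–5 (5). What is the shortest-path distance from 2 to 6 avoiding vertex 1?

12

Routes from 2 to 6 avoiding 1:
2 -> 5 -> 6: 5 + 7 = 12
2 -> 3 -> 4 -> 5 -> 6: 9 + 6 + 7 + 7 = 29
2 -> 3 -> 5 -> 6: 9 + 1 + 7 = 17
2 -> 4 -> 3 -> 5 -> 6: 7 + 6 + 1 + 7 = 21
2 -> 4 -> 5 -> 6: 7 + 7 + 7 = 21
Best route has total 12.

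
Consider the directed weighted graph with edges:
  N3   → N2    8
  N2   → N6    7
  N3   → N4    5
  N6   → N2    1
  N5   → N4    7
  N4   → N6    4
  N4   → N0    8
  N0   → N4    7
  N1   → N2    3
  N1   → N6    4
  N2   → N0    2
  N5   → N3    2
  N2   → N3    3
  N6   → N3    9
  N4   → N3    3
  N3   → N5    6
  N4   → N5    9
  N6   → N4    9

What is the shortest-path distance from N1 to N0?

Checking several routes:
N1→N6→N4→N0: 4 + 9 + 8 = 21
N1→N6→N2→N0: 4 + 1 + 2 = 7
N1→N2→N3→N4→N0: 3 + 3 + 5 + 8 = 19
N1→N6→N3→N2→N0: 4 + 9 + 8 + 2 = 23
N1→N2→N0: 3 + 2 = 5
N1→N6→N2→N3→N4→N0: 4 + 1 + 3 + 5 + 8 = 21
Shortest: 5.

5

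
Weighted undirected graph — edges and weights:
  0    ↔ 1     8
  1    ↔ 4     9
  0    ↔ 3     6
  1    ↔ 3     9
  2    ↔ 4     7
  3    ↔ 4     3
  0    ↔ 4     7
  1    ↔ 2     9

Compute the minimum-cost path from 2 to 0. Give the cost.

A few of the 2→0 routes:
2 -> 4 -> 1 -> 0: 7 + 9 + 8 = 24
2 -> 1 -> 3 -> 0: 9 + 9 + 6 = 24
2 -> 4 -> 3 -> 0: 7 + 3 + 6 = 16
2 -> 4 -> 0: 7 + 7 = 14
2 -> 1 -> 0: 9 + 8 = 17
The minimum is 14.

14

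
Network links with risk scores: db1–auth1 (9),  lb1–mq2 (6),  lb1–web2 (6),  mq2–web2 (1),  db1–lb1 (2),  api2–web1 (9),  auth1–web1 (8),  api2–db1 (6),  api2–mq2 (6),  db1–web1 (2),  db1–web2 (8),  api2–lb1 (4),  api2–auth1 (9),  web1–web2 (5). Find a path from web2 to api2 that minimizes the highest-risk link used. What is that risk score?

Comparing a few candidate routes:
web2 -> lb1 -> mq2 -> api2: max(6, 6, 6) = 6
web2 -> web1 -> db1 -> lb1 -> api2: max(5, 2, 2, 4) = 5
web2 -> lb1 -> db1 -> api2: max(6, 2, 6) = 6
The minimum achievable maximum is 5.

5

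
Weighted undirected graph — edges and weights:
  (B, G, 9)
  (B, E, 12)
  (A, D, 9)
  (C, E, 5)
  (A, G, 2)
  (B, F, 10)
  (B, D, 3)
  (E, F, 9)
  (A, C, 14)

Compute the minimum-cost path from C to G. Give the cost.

16

Candidate routes:
C - E - F - B - D - A - G: 5 + 9 + 10 + 3 + 9 + 2 = 38
C - A - G: 14 + 2 = 16
C - E - B - G: 5 + 12 + 9 = 26
C - E - B - D - A - G: 5 + 12 + 3 + 9 + 2 = 31
C - A - D - B - G: 14 + 9 + 3 + 9 = 35
C - E - F - B - G: 5 + 9 + 10 + 9 = 33
Shortest: 16.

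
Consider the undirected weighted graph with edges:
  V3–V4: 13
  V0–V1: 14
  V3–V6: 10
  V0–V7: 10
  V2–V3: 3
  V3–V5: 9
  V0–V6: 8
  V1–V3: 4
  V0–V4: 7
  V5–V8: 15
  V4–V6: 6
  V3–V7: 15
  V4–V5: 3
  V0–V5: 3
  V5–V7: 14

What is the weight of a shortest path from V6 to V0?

8

Checking several routes:
V6 → V4 → V0: 6 + 7 = 13
V6 → V4 → V5 → V0: 6 + 3 + 3 = 12
V6 → V0: 8
V6 → V3 → V5 → V0: 10 + 9 + 3 = 22
Best route has total 8.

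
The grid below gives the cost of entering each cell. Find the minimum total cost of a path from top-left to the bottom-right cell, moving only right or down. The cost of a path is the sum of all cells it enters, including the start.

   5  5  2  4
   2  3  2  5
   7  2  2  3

One optimal route is [0,0] [1,0] [1,1] [1,2] [2,2] [2,3].
Its cost is 5 + 2 + 3 + 2 + 2 + 3 = 17.
(Top row then right column would cost 24.)

17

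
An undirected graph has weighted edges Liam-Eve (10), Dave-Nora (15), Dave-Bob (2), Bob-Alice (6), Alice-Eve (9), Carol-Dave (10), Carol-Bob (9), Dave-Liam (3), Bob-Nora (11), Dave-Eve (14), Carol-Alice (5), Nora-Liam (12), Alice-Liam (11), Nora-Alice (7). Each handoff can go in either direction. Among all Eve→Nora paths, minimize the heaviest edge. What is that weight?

9

Comparing a few candidate routes:
Eve - Liam - Dave - Carol - Alice - Nora: max(10, 3, 10, 5, 7) = 10
Eve - Alice - Nora: max(9, 7) = 9
Eve - Liam - Dave - Carol - Bob - Alice - Nora: max(10, 3, 10, 9, 6, 7) = 10
Smallest bottleneck: 9.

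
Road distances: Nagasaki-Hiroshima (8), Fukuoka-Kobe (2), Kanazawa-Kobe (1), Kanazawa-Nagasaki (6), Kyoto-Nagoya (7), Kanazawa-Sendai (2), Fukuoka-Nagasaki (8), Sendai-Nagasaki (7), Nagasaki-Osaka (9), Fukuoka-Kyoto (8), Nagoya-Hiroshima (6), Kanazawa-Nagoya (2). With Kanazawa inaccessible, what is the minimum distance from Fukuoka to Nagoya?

Routes from Fukuoka to Nagoya avoiding Kanazawa:
Fukuoka - Nagasaki - Hiroshima - Nagoya: 8 + 8 + 6 = 22
Fukuoka - Kyoto - Nagoya: 8 + 7 = 15
Shortest: 15.

15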